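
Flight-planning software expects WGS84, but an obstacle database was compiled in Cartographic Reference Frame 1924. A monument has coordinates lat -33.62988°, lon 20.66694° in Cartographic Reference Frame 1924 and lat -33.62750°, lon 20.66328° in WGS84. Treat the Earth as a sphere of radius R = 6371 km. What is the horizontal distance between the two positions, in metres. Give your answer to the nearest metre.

Δφ = -33.62750° − -33.62988° = +0.00238°; Δλ = 20.66328° − 20.66694° = -0.00366°.
1° along a meridian = πR/180 = 111195 m.
ΔN = Δφ × 111195 = 264.6 m; ΔE = Δλ × 111195 × cos(-33.62988°) = -0.00366 × 111195 × 0.832633 = -338.9 m.
Distance = √(ΔE² + ΔN²) = √((-338.9)² + 264.6²) = 430.0 m.

430 m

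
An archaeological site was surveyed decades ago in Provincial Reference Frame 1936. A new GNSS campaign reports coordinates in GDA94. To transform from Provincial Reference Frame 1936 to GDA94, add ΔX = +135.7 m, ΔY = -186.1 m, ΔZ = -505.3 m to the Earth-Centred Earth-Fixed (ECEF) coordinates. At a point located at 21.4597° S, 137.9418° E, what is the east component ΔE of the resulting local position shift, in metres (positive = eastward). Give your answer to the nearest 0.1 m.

ΔE = 47.3 m

At φ = -21.4597°, λ = 137.9418°: sin φ = -0.365847, cos φ = 0.930675, sin λ = 0.669885, cos λ = -0.742465.
ΔE = −sin λ·ΔX + cos λ·ΔY = −(0.669885)·(135.7) + (-0.742465)·(-186.1) = 47.27 m.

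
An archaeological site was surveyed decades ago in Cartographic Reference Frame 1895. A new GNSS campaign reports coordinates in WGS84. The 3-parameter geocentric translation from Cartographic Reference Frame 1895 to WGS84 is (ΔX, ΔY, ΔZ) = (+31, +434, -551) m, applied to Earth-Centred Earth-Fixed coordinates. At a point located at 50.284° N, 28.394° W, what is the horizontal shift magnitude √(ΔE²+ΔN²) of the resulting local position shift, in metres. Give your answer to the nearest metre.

451 m

At φ = 50.284°, λ = -28.394°: sin φ = 0.769221, cos φ = 0.638983, sin λ = -0.475532, cos λ = 0.879698.
ΔE = −sin λ·ΔX + cos λ·ΔY = −(-0.475532)·(31) + (0.879698)·(434) = 396.53 m.
ΔN = −sin φ cos λ·ΔX − sin φ sin λ·ΔY + cos φ·ΔZ = −(0.769221)(0.879698)(31) − (0.769221)(-0.475532)(434) + (0.638983)(-551) = -214.30 m.
Horizontal magnitude = √(ΔE² + ΔN²) = √(396.53² + (-214.30)²) = 450.74 m.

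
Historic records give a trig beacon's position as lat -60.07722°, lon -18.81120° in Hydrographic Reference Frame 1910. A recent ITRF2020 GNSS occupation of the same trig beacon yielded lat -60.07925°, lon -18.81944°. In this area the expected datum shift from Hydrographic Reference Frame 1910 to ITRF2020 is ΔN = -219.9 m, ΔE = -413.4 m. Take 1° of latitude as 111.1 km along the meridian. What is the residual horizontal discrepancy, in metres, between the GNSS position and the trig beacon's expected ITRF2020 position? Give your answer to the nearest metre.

Observed coordinate differences: Δφ = -0.00203°, Δλ = -0.00824°.
Converting to metres (1° lat = 111100 m, cos φ = 0.498832): observed ΔN = -225.5 m, observed ΔE = -456.7 m.
Subtracting the expected shift leaves a residual of -225.5 − (-219.9) = -5.6 m north and -456.7 − (-413.4) = -43.3 m east.
Residual distance = √((-5.6)² + (-43.3)²) = 43.6 m.

44 m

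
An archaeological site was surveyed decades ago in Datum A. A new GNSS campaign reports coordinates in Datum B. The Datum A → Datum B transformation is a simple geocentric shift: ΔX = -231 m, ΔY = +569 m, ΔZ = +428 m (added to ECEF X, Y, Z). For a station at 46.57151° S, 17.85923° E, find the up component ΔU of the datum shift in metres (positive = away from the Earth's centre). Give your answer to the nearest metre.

ΔU = -342 m

At φ = -46.57151°, λ = 17.85923°: sin φ = -0.726233, cos φ = 0.687449, sin λ = 0.306679, cos λ = 0.951813.
ΔU = cos φ cos λ·ΔX + cos φ sin λ·ΔY + sin φ·ΔZ = (0.687449)(0.951813)(-231) + (0.687449)(0.306679)(569) + (-0.726233)(428) = -342.02 m.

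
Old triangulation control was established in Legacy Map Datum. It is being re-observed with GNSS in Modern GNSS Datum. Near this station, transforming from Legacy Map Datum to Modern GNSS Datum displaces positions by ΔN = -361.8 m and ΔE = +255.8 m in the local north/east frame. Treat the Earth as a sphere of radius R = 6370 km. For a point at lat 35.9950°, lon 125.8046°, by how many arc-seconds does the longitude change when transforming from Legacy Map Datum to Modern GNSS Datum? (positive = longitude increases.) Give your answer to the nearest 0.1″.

Δλ = 10.2″

At latitude 35.9950°, cos φ = 0.809068.
One radian of longitude at latitude φ spans R cos φ, so Δλ = ΔE / (R cos φ) = 255.8 / (6370000 × 0.809068) = 4.9634e-05 rad = 10.238″.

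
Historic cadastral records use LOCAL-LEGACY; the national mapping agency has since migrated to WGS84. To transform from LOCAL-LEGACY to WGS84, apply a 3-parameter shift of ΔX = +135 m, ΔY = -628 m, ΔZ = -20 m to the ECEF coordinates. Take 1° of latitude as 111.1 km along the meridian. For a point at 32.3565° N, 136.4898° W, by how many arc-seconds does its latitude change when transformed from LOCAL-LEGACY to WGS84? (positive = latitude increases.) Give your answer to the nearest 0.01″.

Δφ = -6.35″

sin φ = 0.535186, cos φ = 0.844734, sin λ = -0.688484, cos λ = -0.725252.
North component: ΔN = −sin φ cos λ·ΔX − sin φ sin λ·ΔY + cos φ·ΔZ = −(0.535186)(-0.725252)(135) − (0.535186)(-0.688484)(-628) + (0.844734)(-20) = -195.89 m.
1° of latitude spans 111100 m, so Δφ = -195.89 / 111100 × 3600 = -6.348″.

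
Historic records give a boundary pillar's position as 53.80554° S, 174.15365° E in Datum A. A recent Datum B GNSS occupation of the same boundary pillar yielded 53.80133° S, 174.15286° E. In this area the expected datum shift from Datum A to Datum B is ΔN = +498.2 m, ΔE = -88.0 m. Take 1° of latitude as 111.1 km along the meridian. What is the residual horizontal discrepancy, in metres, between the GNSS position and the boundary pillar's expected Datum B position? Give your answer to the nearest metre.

Observed coordinate differences: Δφ = +0.00421°, Δλ = -0.00079°.
Converting to metres (1° lat = 111100 m, cos φ = 0.590528): observed ΔN = 467.7 m, observed ΔE = -51.8 m.
Subtracting the expected shift leaves a residual of 467.7 − (498.2) = -30.5 m north and -51.8 − (-88.0) = 36.2 m east.
Residual distance = √((-30.5)² + 36.2²) = 47.3 m.

47 m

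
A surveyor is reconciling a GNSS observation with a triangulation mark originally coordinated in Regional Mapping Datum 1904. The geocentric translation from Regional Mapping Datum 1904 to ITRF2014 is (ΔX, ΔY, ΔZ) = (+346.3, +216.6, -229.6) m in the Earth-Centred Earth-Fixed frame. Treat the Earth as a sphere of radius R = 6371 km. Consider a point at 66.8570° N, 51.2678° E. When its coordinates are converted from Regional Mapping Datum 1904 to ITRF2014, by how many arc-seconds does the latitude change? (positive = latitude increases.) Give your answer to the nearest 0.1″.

Δφ = -14.4″

sin φ = 0.919527, cos φ = 0.393027, sin λ = 0.780079, cos λ = 0.625681.
North component: ΔN = −sin φ cos λ·ΔX − sin φ sin λ·ΔY + cos φ·ΔZ = −(0.919527)(0.625681)(346.3) − (0.919527)(0.780079)(216.6) + (0.393027)(-229.6) = -444.84 m.
1° of latitude spans πR/180 = 111195 m, so Δφ = -444.84 / 111195 × 3600 = -14.402″.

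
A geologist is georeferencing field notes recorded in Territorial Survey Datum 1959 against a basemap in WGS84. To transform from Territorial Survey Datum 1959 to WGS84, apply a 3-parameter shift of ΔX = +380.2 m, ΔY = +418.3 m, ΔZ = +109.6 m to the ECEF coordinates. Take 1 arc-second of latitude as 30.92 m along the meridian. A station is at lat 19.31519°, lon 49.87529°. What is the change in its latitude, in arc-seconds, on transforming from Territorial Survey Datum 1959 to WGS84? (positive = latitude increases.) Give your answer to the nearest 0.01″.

Δφ = -2.70″

sin φ = 0.330765, cos φ = 0.943713, sin λ = 0.764644, cos λ = 0.644453.
North component: ΔN = −sin φ cos λ·ΔX − sin φ sin λ·ΔY + cos φ·ΔZ = −(0.330765)(0.644453)(380.2) − (0.330765)(0.764644)(418.3) + (0.943713)(109.6) = -83.41 m.
1° of latitude spans 3600 × 30.92 = 111312 m, so Δφ = -83.41 / 111312 × 3600 = -2.698″.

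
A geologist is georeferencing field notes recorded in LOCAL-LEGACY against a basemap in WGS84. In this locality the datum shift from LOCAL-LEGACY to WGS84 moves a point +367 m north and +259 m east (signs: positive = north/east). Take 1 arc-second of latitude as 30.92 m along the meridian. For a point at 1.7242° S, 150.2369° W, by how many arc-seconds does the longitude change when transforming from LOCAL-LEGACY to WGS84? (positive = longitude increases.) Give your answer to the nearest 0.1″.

Δλ = 8.4″

At latitude -1.7242°, cos φ = 0.999547.
1″ of longitude at this latitude = 30.92 × cos φ = 30.9060 m, so Δλ = 259.0 / 30.9060 = 8.380″.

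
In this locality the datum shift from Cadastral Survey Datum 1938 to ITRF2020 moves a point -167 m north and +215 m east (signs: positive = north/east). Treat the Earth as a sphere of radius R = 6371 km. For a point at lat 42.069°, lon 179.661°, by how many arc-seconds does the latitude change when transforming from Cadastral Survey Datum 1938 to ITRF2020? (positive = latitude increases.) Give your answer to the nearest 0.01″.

On a sphere of radius R, 1 rad of latitude = R, so Δφ = ΔN / R = -167.0 / 6371000 = -2.6213e-05 rad = -5.407″.

Δφ = -5.41″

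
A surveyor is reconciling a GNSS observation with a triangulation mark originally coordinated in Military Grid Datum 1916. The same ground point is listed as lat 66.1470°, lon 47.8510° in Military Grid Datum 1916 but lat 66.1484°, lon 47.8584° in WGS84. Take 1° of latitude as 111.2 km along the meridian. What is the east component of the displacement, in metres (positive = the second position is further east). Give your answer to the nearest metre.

ΔE = 333 m

Δφ = 66.1484° − 66.1470° = +0.0014°; Δλ = 47.8584° − 47.8510° = +0.0074°.
ΔN = Δφ × 111200 = 155.7 m; ΔE = Δλ × 111200 × cos(66.1470°) = +0.0074 × 111200 × 0.404391 = 332.8 m.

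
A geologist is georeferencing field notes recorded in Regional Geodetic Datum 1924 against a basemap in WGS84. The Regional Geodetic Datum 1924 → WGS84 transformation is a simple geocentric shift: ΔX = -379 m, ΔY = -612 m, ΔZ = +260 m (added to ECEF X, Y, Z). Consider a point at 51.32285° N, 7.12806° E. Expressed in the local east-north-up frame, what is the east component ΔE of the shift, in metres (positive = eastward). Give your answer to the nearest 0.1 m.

At φ = 51.32285°, λ = 7.12806°: sin φ = 0.780680, cos φ = 0.624931, sin λ = 0.124087, cos λ = 0.992271.
ΔE = −sin λ·ΔX + cos λ·ΔY = −(0.124087)·(-379) + (0.992271)·(-612) = -560.24 m.

ΔE = -560.2 m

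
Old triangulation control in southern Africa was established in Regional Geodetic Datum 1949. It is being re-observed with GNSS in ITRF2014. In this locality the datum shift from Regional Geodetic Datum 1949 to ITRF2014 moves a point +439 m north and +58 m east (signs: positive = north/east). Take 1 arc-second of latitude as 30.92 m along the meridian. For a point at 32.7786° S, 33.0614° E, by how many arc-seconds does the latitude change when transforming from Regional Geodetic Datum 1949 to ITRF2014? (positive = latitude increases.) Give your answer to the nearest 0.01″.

Δφ = 14.20″

1″ of latitude = 30.92 m, so Δφ = 439.0 / 30.92 = 14.198″.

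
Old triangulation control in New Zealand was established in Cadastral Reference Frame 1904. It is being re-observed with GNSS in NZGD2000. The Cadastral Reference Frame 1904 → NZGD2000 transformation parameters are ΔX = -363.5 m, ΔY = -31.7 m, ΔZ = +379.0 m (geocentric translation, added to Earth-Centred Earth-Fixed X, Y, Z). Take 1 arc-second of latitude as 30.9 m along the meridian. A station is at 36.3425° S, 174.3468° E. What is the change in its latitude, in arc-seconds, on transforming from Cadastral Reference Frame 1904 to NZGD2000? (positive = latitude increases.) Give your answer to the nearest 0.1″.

Δφ = 16.8″

sin φ = -0.592611, cos φ = 0.805489, sin λ = 0.098507, cos λ = -0.995136.
North component: ΔN = −sin φ cos λ·ΔX − sin φ sin λ·ΔY + cos φ·ΔZ = −(-0.592611)(-0.995136)(-363.5) − (-0.592611)(0.098507)(-31.7) + (0.805489)(379.0) = 517.80 m.
1° of latitude spans 3600 × 30.90 = 111240 m, so Δφ = 517.80 / 111240 × 3600 = 16.757″.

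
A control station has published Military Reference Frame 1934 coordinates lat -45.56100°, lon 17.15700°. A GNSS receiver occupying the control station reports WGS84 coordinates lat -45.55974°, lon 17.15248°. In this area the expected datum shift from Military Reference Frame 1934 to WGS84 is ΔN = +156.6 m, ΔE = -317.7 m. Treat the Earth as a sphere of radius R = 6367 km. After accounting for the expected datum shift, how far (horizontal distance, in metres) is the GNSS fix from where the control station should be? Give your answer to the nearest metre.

38 m

Observed coordinate differences: Δφ = +0.00126°, Δλ = -0.00452°.
Converting to metres (1° lat = 111125 m, cos φ = 0.700150): observed ΔN = 140.0 m, observed ΔE = -351.7 m.
Subtracting the expected shift leaves a residual of 140.0 − (156.6) = -16.6 m north and -351.7 − (-317.7) = -34.0 m east.
Residual distance = √((-16.6)² + (-34.0)²) = 37.8 m.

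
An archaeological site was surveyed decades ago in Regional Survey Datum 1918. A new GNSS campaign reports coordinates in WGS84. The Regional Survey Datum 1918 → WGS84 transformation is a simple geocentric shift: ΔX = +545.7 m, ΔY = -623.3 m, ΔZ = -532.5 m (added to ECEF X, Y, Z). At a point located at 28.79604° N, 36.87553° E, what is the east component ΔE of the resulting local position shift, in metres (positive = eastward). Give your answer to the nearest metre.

The local east axis at (φ, λ) is (−sin λ, cos λ, 0), so ΔE = −sin(36.87553°)·545.7 + cos(36.87553°)·(-623.3) = -826.07 m.

ΔE = -826 m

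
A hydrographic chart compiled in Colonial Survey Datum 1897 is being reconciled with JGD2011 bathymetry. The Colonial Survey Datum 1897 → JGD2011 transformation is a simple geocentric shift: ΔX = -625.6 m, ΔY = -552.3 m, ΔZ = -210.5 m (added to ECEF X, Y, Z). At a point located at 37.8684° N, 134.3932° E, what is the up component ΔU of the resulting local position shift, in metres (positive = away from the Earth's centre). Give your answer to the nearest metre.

At φ = 37.8684°, λ = 134.3932°: sin φ = 0.613850, cos φ = 0.789423, sin λ = 0.714556, cos λ = -0.699579.
ΔU = cos φ cos λ·ΔX + cos φ sin λ·ΔY + sin φ·ΔZ = (0.789423)(-0.699579)(-625.6) + (0.789423)(0.714556)(-552.3) + (0.613850)(-210.5) = -95.26 m.

ΔU = -95 m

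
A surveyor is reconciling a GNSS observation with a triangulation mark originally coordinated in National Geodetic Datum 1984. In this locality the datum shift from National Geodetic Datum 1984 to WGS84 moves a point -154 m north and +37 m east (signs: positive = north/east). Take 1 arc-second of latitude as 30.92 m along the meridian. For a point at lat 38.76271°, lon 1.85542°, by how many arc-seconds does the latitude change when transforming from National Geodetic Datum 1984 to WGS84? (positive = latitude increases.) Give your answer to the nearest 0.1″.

Δφ = -5.0″

1″ of latitude = 30.92 m, so Δφ = -154.0 / 30.92 = -4.981″.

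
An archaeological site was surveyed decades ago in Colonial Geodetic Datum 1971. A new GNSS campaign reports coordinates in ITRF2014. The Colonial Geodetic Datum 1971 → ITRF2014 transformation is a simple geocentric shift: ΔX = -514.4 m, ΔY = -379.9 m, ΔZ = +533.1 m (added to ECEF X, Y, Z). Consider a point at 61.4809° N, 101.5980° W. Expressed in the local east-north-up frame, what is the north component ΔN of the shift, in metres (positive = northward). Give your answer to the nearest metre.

ΔN = -163 m

At φ = 61.4809°, λ = -101.5980°: sin φ = 0.878658, cos φ = 0.477452, sin λ = -0.979582, cos λ = -0.201044.
ΔN = −sin φ cos λ·ΔX − sin φ sin λ·ΔY + cos φ·ΔZ = −(0.878658)(-0.201044)(-514.4) − (0.878658)(-0.979582)(-379.9) + (0.477452)(533.1) = -163.33 m.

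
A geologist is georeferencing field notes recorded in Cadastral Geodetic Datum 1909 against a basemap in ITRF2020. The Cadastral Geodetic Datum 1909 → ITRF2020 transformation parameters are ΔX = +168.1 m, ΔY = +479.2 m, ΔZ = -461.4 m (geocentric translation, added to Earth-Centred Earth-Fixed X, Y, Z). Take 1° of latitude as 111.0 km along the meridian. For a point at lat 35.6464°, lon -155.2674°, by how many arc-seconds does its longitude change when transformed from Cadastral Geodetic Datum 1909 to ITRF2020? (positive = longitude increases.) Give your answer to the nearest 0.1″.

sin φ = 0.582781, cos φ = 0.812629, sin λ = -0.418384, cos λ = -0.908270.
East component: ΔE = −sin λ·ΔX + cos λ·ΔY = −(-0.418384)(168.1) + (-0.908270)(479.2) = -364.91 m.
1° of latitude spans 111000 m; at latitude φ, 1° of longitude spans that × cos φ = 90201.8 m, so Δλ = -364.91 / 90201.8 × 3600 = -14.564″.

Δλ = -14.6″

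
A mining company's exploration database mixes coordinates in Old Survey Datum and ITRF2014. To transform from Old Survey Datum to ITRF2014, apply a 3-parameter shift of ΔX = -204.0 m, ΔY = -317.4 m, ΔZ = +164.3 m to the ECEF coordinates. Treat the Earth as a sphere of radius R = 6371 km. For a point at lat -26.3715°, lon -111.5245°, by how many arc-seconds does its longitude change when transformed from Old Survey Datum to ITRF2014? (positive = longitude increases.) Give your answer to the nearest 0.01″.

Δλ = -2.65″

sin φ = -0.444190, cos φ = 0.895933, sin λ = -0.930261, cos λ = -0.366899.
East component: ΔE = −sin λ·ΔX + cos λ·ΔY = −(-0.930261)(-204.0) + (-0.366899)(-317.4) = -73.32 m.
1° of latitude spans πR/180 = 111195 m; at latitude φ, 1° of longitude spans that × cos φ = 99623.2 m, so Δλ = -73.32 / 99623.2 × 3600 = -2.649″.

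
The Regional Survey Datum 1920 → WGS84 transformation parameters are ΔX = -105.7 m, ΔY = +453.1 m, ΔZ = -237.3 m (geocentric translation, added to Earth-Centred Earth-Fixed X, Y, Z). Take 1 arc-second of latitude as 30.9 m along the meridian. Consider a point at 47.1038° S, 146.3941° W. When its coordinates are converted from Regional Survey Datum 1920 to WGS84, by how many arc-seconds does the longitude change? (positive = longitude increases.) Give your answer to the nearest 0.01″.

Δλ = -20.72″

sin φ = -0.732588, cos φ = 0.680672, sin λ = -0.553477, cos λ = -0.832864.
East component: ΔE = −sin λ·ΔX + cos λ·ΔY = −(-0.553477)(-105.7) + (-0.832864)(453.1) = -435.87 m.
1° of latitude spans 3600 × 30.90 = 111240 m; at latitude φ, 1° of longitude spans that × cos φ = 75718.0 m, so Δλ = -435.87 / 75718.0 × 3600 = -20.724″.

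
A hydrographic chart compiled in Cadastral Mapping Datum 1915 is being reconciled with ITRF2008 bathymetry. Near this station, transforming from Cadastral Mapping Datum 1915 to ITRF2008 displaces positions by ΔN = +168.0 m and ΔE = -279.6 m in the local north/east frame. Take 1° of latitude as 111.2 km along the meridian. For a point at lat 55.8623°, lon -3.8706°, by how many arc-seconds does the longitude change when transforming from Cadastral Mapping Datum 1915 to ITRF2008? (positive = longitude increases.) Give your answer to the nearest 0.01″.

At latitude 55.8623°, cos φ = 0.561184.
1° of longitude at this latitude = 111.2 × cos φ = 62.40 km, so Δλ = -279.6 / 62403.6 = -0.0044805° = -16.130″.

Δλ = -16.13″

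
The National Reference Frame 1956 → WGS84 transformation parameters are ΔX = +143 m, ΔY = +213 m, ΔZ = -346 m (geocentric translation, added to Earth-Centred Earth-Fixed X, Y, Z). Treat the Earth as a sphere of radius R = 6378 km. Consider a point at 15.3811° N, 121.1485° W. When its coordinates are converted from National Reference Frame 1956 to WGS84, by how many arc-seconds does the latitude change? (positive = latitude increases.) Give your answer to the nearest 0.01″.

Δφ = -8.59″

sin φ = 0.265238, cos φ = 0.964183, sin λ = -0.855830, cos λ = -0.517258.
North component: ΔN = −sin φ cos λ·ΔX − sin φ sin λ·ΔY + cos φ·ΔZ = −(0.265238)(-0.517258)(143) − (0.265238)(-0.855830)(213) + (0.964183)(-346) = -265.64 m.
1° of latitude spans πR/180 = 111317 m, so Δφ = -265.64 / 111317 × 3600 = -8.591″.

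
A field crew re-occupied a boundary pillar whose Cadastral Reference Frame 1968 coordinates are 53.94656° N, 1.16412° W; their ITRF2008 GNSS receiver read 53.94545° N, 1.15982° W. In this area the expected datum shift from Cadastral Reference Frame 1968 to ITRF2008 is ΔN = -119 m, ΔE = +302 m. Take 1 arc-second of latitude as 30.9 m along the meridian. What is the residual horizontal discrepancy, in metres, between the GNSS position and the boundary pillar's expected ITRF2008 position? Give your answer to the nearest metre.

Observed coordinate differences: Δφ = -0.00111°, Δλ = +0.00430°.
Converting to metres (1° lat = 111240 m, cos φ = 0.588540): observed ΔN = -123.5 m, observed ΔE = 281.5 m.
Subtracting the expected shift leaves a residual of -123.5 − (-119) = -4.5 m north and 281.5 − (302) = -20.5 m east.
Residual distance = √((-4.5)² + (-20.5)²) = 21.0 m.

21 m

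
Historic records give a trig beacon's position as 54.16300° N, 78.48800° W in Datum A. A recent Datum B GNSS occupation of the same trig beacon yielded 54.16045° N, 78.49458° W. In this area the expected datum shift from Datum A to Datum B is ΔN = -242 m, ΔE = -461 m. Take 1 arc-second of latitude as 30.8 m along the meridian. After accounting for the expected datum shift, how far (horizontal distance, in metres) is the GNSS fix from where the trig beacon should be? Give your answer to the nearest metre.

53 m

Observed coordinate differences: Δφ = -0.00255°, Δλ = -0.00658°.
Converting to metres (1° lat = 110880 m, cos φ = 0.585481): observed ΔN = -282.7 m, observed ΔE = -427.2 m.
Subtracting the expected shift leaves a residual of -282.7 − (-242) = -40.7 m north and -427.2 − (-461) = 33.8 m east.
Residual distance = √((-40.7)² + 33.8²) = 53.0 m.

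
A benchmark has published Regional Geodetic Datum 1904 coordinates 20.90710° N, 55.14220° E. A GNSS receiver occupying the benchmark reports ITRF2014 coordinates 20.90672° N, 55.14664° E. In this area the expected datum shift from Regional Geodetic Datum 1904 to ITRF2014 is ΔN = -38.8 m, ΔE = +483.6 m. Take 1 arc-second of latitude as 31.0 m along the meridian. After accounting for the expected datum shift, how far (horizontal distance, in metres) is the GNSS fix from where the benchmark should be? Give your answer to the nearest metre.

21 m

Observed coordinate differences: Δφ = -0.00038°, Δλ = +0.00444°.
Converting to metres (1° lat = 111600 m, cos φ = 0.934160): observed ΔN = -42.4 m, observed ΔE = 462.9 m.
Subtracting the expected shift leaves a residual of -42.4 − (-38.8) = -3.6 m north and 462.9 − (483.6) = -20.7 m east.
Residual distance = √((-3.6)² + (-20.7)²) = 21.0 m.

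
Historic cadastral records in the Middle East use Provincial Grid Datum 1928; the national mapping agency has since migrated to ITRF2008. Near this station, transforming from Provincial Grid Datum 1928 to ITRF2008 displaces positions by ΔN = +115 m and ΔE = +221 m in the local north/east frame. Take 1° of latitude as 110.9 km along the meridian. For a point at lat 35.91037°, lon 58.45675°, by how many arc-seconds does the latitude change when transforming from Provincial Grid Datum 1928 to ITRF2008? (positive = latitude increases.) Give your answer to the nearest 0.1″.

Δφ = 3.7″

1° of latitude = 110.9 km, so Δφ = 115.0 / 110900 = 0.0010370° = 3.733″.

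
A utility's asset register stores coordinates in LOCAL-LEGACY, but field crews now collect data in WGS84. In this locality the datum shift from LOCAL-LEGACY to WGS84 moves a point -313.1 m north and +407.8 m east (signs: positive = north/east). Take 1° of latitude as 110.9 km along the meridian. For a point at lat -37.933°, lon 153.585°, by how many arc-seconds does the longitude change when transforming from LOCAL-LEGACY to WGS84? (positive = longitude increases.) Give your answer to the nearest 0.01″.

Δλ = 16.78″

At latitude -37.933°, cos φ = 0.788730.
1° of longitude at this latitude = 110.9 × cos φ = 87.47 km, so Δλ = 407.8 / 87470.2 = 0.0046622° = 16.784″.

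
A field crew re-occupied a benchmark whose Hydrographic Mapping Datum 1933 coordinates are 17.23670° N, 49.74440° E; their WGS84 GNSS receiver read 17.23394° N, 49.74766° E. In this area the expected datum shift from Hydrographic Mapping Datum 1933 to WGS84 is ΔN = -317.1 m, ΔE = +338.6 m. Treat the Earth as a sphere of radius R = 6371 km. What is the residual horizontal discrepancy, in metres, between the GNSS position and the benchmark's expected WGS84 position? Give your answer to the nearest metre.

Observed coordinate differences: Δφ = -0.00276°, Δλ = +0.00326°.
Converting to metres (1° lat = 111195 m, cos φ = 0.955089): observed ΔN = -306.9 m, observed ΔE = 346.2 m.
Subtracting the expected shift leaves a residual of -306.9 − (-317.1) = 10.2 m north and 346.2 − (338.6) = 7.6 m east.
Residual distance = √(10.2² + 7.6²) = 12.7 m.

13 m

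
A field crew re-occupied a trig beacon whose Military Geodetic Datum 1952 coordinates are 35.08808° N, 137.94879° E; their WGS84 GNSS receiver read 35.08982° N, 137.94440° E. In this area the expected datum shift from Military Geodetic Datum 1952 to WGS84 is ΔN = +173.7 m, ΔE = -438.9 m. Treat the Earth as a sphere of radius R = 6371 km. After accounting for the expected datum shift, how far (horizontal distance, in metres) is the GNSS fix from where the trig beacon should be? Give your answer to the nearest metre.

Observed coordinate differences: Δφ = +0.00174°, Δλ = -0.00439°.
Converting to metres (1° lat = 111195 m, cos φ = 0.818269): observed ΔN = 193.5 m, observed ΔE = -399.4 m.
Subtracting the expected shift leaves a residual of 193.5 − (173.7) = 19.8 m north and -399.4 − (-438.9) = 39.5 m east.
Residual distance = √(19.8² + 39.5²) = 44.1 m.

44 m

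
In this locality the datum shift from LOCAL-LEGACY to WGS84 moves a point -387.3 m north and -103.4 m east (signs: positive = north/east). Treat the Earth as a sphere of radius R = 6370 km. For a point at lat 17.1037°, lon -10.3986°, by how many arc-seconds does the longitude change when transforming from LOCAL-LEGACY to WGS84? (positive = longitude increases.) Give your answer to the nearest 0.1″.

At latitude 17.1037°, cos φ = 0.955774.
One radian of longitude at latitude φ spans R cos φ, so Δλ = ΔE / (R cos φ) = -103.4 / (6370000 × 0.955774) = -1.6983e-05 rad = -3.503″.

Δλ = -3.5″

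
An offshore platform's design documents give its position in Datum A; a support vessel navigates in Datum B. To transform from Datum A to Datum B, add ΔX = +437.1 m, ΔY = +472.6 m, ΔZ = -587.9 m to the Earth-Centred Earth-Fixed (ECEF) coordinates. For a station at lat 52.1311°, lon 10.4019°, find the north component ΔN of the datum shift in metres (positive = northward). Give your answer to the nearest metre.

At φ = 52.1311°, λ = 10.4019°: sin φ = 0.789417, cos φ = 0.613857, sin λ = 0.180552, cos λ = 0.983565.
ΔN = −sin φ cos λ·ΔX − sin φ sin λ·ΔY + cos φ·ΔZ = −(0.789417)(0.983565)(437.1) − (0.789417)(0.180552)(472.6) + (0.613857)(-587.9) = -767.63 m.

ΔN = -768 m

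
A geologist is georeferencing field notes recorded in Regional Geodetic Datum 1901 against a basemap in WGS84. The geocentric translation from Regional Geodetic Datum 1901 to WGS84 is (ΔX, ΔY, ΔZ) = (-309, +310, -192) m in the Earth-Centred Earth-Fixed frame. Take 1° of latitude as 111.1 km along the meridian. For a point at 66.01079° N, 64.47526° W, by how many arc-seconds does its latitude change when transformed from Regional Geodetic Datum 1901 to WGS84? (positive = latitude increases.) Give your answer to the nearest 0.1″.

sin φ = 0.913622, cos φ = 0.406565, sin λ = -0.902399, cos λ = 0.430901.
North component: ΔN = −sin φ cos λ·ΔX − sin φ sin λ·ΔY + cos φ·ΔZ = −(0.913622)(0.430901)(-309) − (0.913622)(-0.902399)(310) + (0.406565)(-192) = 299.17 m.
1° of latitude spans 111100 m, so Δφ = 299.17 / 111100 × 3600 = 9.694″.

Δφ = 9.7″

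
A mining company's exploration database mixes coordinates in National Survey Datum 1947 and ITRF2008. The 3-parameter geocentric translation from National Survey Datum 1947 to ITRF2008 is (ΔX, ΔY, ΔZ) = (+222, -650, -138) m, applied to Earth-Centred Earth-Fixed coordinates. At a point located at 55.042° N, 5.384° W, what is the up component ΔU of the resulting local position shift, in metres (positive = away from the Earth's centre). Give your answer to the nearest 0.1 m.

ΔU = 48.5 m

The local up (radial) axis is (cos φ cos λ, cos φ sin λ, sin φ), giving ΔU = 126.639 + 34.946 − 113.101 = 48.48 m.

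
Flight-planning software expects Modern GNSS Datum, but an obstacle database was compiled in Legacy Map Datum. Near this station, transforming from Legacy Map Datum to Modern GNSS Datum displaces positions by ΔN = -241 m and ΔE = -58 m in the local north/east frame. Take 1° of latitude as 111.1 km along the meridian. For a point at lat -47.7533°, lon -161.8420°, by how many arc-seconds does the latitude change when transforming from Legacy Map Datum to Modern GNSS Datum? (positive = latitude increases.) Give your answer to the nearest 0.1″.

Δφ = -7.8″

1° of latitude = 111.1 km, so Δφ = -241.0 / 111100 = -0.0021692° = -7.809″.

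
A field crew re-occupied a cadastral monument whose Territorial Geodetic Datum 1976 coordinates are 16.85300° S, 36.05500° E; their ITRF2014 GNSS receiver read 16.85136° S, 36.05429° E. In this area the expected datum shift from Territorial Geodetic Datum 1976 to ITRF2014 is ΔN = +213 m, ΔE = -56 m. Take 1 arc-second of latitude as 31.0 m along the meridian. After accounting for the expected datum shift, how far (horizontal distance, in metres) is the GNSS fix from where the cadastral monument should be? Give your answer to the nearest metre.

36 m

Observed coordinate differences: Δφ = +0.00164°, Δλ = -0.00071°.
Converting to metres (1° lat = 111600 m, cos φ = 0.957052): observed ΔN = 183.0 m, observed ΔE = -75.8 m.
Subtracting the expected shift leaves a residual of 183.0 − (213) = -30.0 m north and -75.8 − (-56) = -19.8 m east.
Residual distance = √((-30.0)² + (-19.8)²) = 35.9 m.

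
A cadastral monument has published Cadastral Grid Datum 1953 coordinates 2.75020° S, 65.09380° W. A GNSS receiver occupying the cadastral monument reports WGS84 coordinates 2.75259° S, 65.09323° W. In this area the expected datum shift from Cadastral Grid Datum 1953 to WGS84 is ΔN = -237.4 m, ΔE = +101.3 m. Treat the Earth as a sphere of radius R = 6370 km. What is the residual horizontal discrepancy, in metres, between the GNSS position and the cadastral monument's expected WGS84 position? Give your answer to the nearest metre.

47 m

Observed coordinate differences: Δφ = -0.00239°, Δλ = +0.00057°.
Converting to metres (1° lat = 111177 m, cos φ = 0.998848): observed ΔN = -265.7 m, observed ΔE = 63.3 m.
Subtracting the expected shift leaves a residual of -265.7 − (-237.4) = -28.3 m north and 63.3 − (101.3) = -38.0 m east.
Residual distance = √((-28.3)² + (-38.0)²) = 47.4 m.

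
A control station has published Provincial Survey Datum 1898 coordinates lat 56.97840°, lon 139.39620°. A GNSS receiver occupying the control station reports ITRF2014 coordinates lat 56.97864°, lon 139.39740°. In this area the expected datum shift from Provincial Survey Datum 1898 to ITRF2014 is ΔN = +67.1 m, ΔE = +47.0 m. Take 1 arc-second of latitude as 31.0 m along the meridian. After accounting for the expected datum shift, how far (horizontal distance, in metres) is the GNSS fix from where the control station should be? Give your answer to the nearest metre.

Observed coordinate differences: Δφ = +0.00024°, Δλ = +0.00120°.
Converting to metres (1° lat = 111600 m, cos φ = 0.544955): observed ΔN = 26.8 m, observed ΔE = 73.0 m.
Subtracting the expected shift leaves a residual of 26.8 − (67.1) = -40.3 m north and 73.0 − (47.0) = 26.0 m east.
Residual distance = √((-40.3)² + 26.0²) = 48.0 m.

48 m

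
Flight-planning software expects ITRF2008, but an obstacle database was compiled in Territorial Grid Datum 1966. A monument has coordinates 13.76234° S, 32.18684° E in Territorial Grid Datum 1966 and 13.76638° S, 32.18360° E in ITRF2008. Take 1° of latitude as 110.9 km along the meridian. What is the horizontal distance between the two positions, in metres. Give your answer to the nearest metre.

568 m

Δφ = -13.76638° − -13.76234° = -0.00404°; Δλ = 32.18360° − 32.18684° = -0.00324°.
ΔN = Δφ × 110900 = -448.0 m; ΔE = Δλ × 110900 × cos(-13.76234°) = -0.00324 × 110900 × 0.971291 = -349.0 m.
Distance = √(ΔE² + ΔN²) = √((-349.0)² + (-448.0)²) = 567.9 m.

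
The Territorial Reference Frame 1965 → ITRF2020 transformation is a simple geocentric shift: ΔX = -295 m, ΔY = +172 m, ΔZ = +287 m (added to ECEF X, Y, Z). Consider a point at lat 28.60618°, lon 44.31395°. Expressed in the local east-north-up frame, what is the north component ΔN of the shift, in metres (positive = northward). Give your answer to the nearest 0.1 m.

The local north axis is (−sin φ cos λ, −sin φ sin λ, cos φ), giving ΔN = 101.062 − 57.530 + 251.966 = 295.50 m.

ΔN = 295.5 m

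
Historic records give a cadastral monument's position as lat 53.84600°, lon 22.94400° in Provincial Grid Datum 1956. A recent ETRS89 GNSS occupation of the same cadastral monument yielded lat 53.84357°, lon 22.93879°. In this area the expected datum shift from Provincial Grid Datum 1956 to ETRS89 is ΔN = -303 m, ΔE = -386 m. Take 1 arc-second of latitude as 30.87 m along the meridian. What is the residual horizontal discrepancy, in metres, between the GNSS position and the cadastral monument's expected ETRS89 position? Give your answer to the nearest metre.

Observed coordinate differences: Δφ = -0.00243°, Δλ = -0.00521°.
Converting to metres (1° lat = 111132 m, cos φ = 0.589958): observed ΔN = -270.1 m, observed ΔE = -341.6 m.
Subtracting the expected shift leaves a residual of -270.1 − (-303) = 32.9 m north and -341.6 − (-386) = 44.4 m east.
Residual distance = √(32.9² + 44.4²) = 55.3 m.

55 m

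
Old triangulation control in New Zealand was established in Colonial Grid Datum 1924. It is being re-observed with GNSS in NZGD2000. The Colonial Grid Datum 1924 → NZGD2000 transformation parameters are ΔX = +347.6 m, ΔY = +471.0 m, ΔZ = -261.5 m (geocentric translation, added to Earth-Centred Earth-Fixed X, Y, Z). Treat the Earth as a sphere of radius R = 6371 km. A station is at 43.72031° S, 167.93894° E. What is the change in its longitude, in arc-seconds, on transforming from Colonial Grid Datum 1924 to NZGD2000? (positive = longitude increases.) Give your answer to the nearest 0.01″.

sin φ = -0.691139, cos φ = 0.722722, sin λ = 0.208954, cos λ = -0.977925.
East component: ΔE = −sin λ·ΔX + cos λ·ΔY = −(0.208954)(347.6) + (-0.977925)(471.0) = -533.24 m.
1° of latitude spans πR/180 = 111195 m; at latitude φ, 1° of longitude spans that × cos φ = 80363.0 m, so Δλ = -533.24 / 80363.0 × 3600 = -23.887″.

Δλ = -23.89″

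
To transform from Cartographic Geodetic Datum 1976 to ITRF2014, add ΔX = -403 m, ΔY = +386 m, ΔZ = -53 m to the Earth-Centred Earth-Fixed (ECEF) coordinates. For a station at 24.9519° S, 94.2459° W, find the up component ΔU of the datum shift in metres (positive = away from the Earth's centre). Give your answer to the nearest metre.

ΔU = -300 m

The local up (radial) axis is (cos φ cos λ, cos φ sin λ, sin φ), giving ΔU = 27.052 − 349.011 + 22.358 = -299.60 m.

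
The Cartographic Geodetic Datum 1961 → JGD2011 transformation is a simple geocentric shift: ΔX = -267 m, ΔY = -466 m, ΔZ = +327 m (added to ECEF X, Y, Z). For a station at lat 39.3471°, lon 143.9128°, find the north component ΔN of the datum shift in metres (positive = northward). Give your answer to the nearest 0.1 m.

ΔN = 290.1 m

At φ = 39.3471°, λ = 143.9128°: sin φ = 0.634017, cos φ = 0.773319, sin λ = 0.589016, cos λ = -0.808121.
ΔN = −sin φ cos λ·ΔX − sin φ sin λ·ΔY + cos φ·ΔZ = −(0.634017)(-0.808121)(-267) − (0.634017)(0.589016)(-466) + (0.773319)(327) = 290.10 m.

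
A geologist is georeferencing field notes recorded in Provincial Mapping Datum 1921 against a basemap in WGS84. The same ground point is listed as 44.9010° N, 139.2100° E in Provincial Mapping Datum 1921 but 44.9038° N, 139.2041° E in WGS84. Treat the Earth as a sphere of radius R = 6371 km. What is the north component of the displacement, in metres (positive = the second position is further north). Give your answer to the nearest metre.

Δφ = 44.9038° − 44.9010° = +0.0028°; Δλ = 139.2041° − 139.2100° = -0.0059°.
1° along a meridian = πR/180 = 111195 m.
ΔN = Δφ × 111195 = 311.3 m; ΔE = Δλ × 111195 × cos(44.9010°) = -0.0059 × 111195 × 0.708328 = -464.7 m.

ΔN = 311 m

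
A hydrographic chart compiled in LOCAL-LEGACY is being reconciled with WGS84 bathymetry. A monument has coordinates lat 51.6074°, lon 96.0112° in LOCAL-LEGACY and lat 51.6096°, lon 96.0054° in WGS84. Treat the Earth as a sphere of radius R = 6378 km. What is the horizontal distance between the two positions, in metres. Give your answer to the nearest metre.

470 m

Δφ = 51.6096° − 51.6074° = +0.0022°; Δλ = 96.0054° − 96.0112° = -0.0058°.
1° along a meridian = πR/180 = 111317 m.
ΔN = Δφ × 111317 = 244.9 m; ΔE = Δλ × 111317 × cos(51.6074°) = -0.0058 × 111317 × 0.621047 = -401.0 m.
Distance = √(ΔE² + ΔN²) = √((-401.0)² + 244.9²) = 469.8 m.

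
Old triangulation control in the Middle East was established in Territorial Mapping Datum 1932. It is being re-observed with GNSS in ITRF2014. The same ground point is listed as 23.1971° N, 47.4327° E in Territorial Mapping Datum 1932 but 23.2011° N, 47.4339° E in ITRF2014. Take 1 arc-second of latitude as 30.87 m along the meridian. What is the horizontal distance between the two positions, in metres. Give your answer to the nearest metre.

461 m

Δφ = 23.2011° − 23.1971° = +0.0040°; Δλ = 47.4339° − 47.4327° = +0.0012°.
1° of latitude = 3600 × 30.87 = 111132 m.
ΔN = Δφ × 111132 = 444.5 m; ΔE = Δλ × 111132 × cos(23.1971°) = +0.0012 × 111132 × 0.919155 = 122.6 m.
Distance = √(ΔE² + ΔN²) = √(122.6² + 444.5²) = 461.1 m.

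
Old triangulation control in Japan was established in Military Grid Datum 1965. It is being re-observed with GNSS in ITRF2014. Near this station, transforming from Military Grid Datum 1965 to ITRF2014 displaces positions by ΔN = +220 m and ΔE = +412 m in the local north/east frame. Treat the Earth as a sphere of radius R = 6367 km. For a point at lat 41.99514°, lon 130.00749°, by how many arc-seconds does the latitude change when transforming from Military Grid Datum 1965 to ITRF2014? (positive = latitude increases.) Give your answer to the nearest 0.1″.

On a sphere of radius R, 1 rad of latitude = R, so Δφ = ΔN / R = 220.0 / 6367000 = 3.4553e-05 rad = 7.127″.

Δφ = 7.1″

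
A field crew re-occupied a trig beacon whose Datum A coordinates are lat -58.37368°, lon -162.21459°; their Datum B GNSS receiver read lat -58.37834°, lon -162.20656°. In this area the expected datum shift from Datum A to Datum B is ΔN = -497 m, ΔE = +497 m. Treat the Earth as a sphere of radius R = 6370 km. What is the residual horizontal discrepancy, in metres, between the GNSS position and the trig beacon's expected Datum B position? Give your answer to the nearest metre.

Observed coordinate differences: Δφ = -0.00466°, Δλ = +0.00803°.
Converting to metres (1° lat = 111177 m, cos φ = 0.524377): observed ΔN = -518.1 m, observed ΔE = 468.1 m.
Subtracting the expected shift leaves a residual of -518.1 − (-497) = -21.1 m north and 468.1 − (497) = -28.9 m east.
Residual distance = √((-21.1)² + (-28.9)²) = 35.7 m.

36 m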